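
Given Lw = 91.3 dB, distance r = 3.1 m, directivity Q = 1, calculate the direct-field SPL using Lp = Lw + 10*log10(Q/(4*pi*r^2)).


4*pi*r^2 = 4*pi*3.1^2 = 120.763 m^2
Q / (4*pi*r^2) = 1 / 120.763 = 0.00828068
Lp = 91.3 + 10*log10(0.00828068) = 70.481 dB


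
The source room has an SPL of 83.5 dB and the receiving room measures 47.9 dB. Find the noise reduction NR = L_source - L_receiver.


NR = L_source - L_receiver (difference between source and receiving room levels)
NR = 83.5 - 47.9 = 35.6 dB


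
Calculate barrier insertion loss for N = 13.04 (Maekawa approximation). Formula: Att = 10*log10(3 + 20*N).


3 + 20*N = 3 + 20*13.04 = 263.8
Att = 10*log10(263.8) = 24.213 dB


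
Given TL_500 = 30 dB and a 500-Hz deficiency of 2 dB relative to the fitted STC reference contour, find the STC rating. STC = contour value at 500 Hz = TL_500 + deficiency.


By ASTM E413, STC = value of the fitted reference contour at 500 Hz.
Contour value at 500 Hz = TL_500 + deficiency = 30 + 2 = 32
STC = 32


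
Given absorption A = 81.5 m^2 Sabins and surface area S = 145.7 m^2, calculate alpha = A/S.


Absorption coefficient = absorbed power / incident power
alpha = A / S = 81.5 / 145.7 = 0.55937


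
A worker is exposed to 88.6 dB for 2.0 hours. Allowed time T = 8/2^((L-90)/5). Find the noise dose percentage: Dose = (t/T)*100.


T_allowed = 8 / 2^((88.6 - 90)/5) = 9.71356 hr
Dose = 2.0 / 9.71356 * 100 = 20.59 %


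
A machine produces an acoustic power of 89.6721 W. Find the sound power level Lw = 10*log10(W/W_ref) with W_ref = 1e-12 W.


W / W_ref = 89.6721 / 1e-12 = 8.96721e+13
Lw = 10 * log10(8.96721e+13) = 139.53 dB


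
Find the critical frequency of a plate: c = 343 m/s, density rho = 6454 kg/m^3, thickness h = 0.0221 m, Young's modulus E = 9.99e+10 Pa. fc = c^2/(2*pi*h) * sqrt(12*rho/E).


12*rho/E = 12*6454/9.99e+10 = 7.75255e-07
sqrt(12*rho/E) = sqrt(7.75255e-07) = 0.000880486
c^2/(2*pi*h) = 343^2/(2*pi*0.0221) = 847259
fc = 847259 * 0.000880486 = 746 Hz


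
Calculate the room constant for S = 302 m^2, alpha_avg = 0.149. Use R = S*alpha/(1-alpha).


R = 302 * 0.149 / (1 - 0.149) = 52.877 m^2


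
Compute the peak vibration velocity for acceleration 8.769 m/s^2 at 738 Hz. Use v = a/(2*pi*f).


omega = 2*pi*f = 2*pi*738 = 4636.99 rad/s
v = a / omega = 8.769 / 4636.99 = 0.0018911 m/s


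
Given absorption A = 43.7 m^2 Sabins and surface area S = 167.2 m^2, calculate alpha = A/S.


Absorption coefficient = absorbed power / incident power
alpha = A / S = 43.7 / 167.2 = 0.26136


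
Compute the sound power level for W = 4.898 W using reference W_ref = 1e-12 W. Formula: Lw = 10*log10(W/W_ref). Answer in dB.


W / W_ref = 4.898 / 1e-12 = 4.898e+12
Lw = 10 * log10(4.898e+12) = 126.9 dB


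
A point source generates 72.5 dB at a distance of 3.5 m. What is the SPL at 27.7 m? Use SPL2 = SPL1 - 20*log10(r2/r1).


r2/r1 = 27.7/3.5 = 7.91429
Correction = 20*log10(7.91429) = 17.9682 dB
SPL2 = 72.5 - 17.9682 = 54.532 dB


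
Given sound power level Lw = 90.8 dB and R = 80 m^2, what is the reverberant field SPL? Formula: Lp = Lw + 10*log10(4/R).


4/R = 4/80 = 0.05
Lp = 90.8 + 10*log10(0.05) = 77.79 dB


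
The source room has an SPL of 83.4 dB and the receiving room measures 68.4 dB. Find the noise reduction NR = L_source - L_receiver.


NR = L_source - L_receiver (difference between source and receiving room levels)
NR = 83.4 - 68.4 = 15 dB


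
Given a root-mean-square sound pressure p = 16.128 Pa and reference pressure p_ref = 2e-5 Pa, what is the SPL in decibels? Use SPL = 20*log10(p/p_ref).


p / p_ref = 16.128 / 2e-5 = 806400
SPL = 20 * log10(806400) = 118.13 dB


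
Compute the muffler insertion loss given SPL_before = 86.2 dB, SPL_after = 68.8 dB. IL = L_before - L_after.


Insertion loss = SPL without muffler - SPL with muffler
IL = 86.2 - 68.8 = 17.4 dB


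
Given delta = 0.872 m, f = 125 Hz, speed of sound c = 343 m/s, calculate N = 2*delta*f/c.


N = 2*delta*f/c = 2*delta/lambda, where lambda = c/f
lambda = 343 / 125 = 2.744 m
N = 2 * 0.872 / 2.744 = 0.63557


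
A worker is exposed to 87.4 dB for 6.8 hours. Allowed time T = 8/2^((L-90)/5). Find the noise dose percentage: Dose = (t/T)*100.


T_allowed = 8 / 2^((87.4 - 90)/5) = 11.4716 hr
Dose = 6.8 / 11.4716 * 100 = 59.277 %


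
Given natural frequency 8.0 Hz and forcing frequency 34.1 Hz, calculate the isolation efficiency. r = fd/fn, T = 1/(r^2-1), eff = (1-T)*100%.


r = 34.1 / 8.0 = 4.2625
r^2 - 1 = 4.2625^2 - 1 = 17.1689
T = 1/17.1689 = 0.0582448
Efficiency = (1 - 0.0582448)*100 = 94.176 %


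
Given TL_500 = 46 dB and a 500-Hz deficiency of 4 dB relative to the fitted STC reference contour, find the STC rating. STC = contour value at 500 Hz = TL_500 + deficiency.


By ASTM E413, STC = value of the fitted reference contour at 500 Hz.
Contour value at 500 Hz = TL_500 + deficiency = 46 + 4 = 50
STC = 50


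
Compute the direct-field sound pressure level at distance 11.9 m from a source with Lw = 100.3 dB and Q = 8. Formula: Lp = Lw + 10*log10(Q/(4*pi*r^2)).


4*pi*r^2 = 4*pi*11.9^2 = 1779.52 m^2
Q / (4*pi*r^2) = 8 / 1779.52 = 0.00449559
Lp = 100.3 + 10*log10(0.00449559) = 76.828 dB


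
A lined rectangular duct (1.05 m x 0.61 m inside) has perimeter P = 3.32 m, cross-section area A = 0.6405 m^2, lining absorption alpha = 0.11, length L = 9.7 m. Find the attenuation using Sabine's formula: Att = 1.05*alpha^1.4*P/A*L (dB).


alpha^1.4 = 0.11^1.4 = 0.0454935
Attenuation rate = 1.05 * alpha^1.4 * P / A
= 1.05 * 0.0454935 * 3.32 / 0.6405 = 0.247604 dB/m
Total Att = 0.247604 * 9.7 = 2.4018 dB


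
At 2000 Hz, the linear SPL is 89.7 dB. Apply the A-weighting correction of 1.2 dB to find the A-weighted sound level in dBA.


A-weighting table: 2000 Hz -> 1.2 dB correction
SPL_A = SPL + correction = 89.7 + (1.2) = 90.9 dBA


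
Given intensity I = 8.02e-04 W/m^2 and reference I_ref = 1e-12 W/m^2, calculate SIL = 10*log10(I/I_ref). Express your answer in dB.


I / I_ref = 8.02e-04 / 1e-12 = 8.02e+08
SIL = 10 * log10(8.02e+08) = 89.042 dB


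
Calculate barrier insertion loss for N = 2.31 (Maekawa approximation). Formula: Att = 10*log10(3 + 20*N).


3 + 20*N = 3 + 20*2.31 = 49.2
Att = 10*log10(49.2) = 16.92 dB


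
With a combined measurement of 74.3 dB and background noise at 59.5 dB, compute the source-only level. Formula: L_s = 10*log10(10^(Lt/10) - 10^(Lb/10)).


10^(74.3/10) = 2.69153e+07
10^(59.5/10) = 891251
Difference = 2.69153e+07 - 891251 = 2.6024e+07
L_source = 10*log10(2.6024e+07) = 74.154 dB


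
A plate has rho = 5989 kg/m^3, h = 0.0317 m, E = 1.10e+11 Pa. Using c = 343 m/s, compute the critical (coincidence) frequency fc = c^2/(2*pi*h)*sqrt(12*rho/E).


12*rho/E = 12*5989/1.10e+11 = 6.53345e-07
sqrt(12*rho/E) = sqrt(6.53345e-07) = 0.000808298
c^2/(2*pi*h) = 343^2/(2*pi*0.0317) = 590676
fc = 590676 * 0.000808298 = 477.44 Hz


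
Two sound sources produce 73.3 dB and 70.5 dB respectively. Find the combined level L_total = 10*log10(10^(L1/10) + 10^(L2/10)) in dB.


10^(73.3/10) = 2.13796e+07
10^(70.5/10) = 1.12202e+07
Sum = 2.13796e+07 + 1.12202e+07 = 3.25998e+07
L_total = 10*log10(3.25998e+07) = 75.132 dB


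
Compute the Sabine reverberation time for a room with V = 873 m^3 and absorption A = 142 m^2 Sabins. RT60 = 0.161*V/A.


RT60 = 0.161 * 873 / 142 = 0.98981 s


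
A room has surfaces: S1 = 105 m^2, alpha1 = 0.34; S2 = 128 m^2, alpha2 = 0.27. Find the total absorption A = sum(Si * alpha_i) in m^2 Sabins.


105 * 0.34 = 35.7
128 * 0.27 = 34.56
A_total = 35.7 + 34.56 = 70.26 m^2


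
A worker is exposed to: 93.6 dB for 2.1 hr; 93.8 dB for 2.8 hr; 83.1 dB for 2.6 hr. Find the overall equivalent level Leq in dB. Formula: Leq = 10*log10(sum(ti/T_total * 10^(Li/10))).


T_total = 2.1 + 2.8 + 2.6 = 7.5 hr
(2.1/7.5) * 10^(93.6/10) = 6.41443e+08
(2.8/7.5) * 10^(93.8/10) = 8.95564e+08
(2.6/7.5) * 10^(83.1/10) = 7.07802e+07
Sum = 6.41443e+08 + 8.95564e+08 + 7.07802e+07 = 1.60779e+09
Leq = 10*log10(1.60779e+09) = 92.062 dB


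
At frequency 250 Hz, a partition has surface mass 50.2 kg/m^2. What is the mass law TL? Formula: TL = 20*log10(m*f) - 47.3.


m * f = 50.2 * 250 = 12550
20*log10(12550) = 81.9729 dB
TL = 81.9729 - 47.3 = 34.673 dB


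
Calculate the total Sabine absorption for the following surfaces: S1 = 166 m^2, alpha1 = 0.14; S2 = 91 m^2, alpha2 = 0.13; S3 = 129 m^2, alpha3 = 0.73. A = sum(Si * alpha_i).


166 * 0.14 = 23.24
91 * 0.13 = 11.83
129 * 0.73 = 94.17
A_total = 23.24 + 11.83 + 94.17 = 129.24 m^2


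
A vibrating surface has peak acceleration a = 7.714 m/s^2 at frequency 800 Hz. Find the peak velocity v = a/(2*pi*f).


omega = 2*pi*f = 2*pi*800 = 5026.55 rad/s
v = a / omega = 7.714 / 5026.55 = 0.0015347 m/s


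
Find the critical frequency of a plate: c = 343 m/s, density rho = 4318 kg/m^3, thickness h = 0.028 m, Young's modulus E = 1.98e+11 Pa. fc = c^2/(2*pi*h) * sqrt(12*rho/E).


12*rho/E = 12*4318/1.98e+11 = 2.61697e-07
sqrt(12*rho/E) = sqrt(2.61697e-07) = 0.000511563
c^2/(2*pi*h) = 343^2/(2*pi*0.028) = 668729
fc = 668729 * 0.000511563 = 342.1 Hz


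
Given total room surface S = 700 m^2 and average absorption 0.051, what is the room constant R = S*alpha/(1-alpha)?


R = 700 * 0.051 / (1 - 0.051) = 37.619 m^2


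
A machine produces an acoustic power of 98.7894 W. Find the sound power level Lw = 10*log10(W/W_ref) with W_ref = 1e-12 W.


W / W_ref = 98.7894 / 1e-12 = 9.87894e+13
Lw = 10 * log10(9.87894e+13) = 139.95 dB


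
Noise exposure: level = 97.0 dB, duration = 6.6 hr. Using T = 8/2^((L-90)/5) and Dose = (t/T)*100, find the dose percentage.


T_allowed = 8 / 2^((97.0 - 90)/5) = 3.03143 hr
Dose = 6.6 / 3.03143 * 100 = 217.72 %


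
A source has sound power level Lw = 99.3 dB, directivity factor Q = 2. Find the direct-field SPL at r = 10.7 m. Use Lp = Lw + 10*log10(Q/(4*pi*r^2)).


4*pi*r^2 = 4*pi*10.7^2 = 1438.72 m^2
Q / (4*pi*r^2) = 2 / 1438.72 = 0.00139012
Lp = 99.3 + 10*log10(0.00139012) = 70.731 dB


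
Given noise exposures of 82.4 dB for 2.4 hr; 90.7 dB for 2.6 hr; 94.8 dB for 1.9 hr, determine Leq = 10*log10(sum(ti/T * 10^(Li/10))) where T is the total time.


T_total = 2.4 + 2.6 + 1.9 = 6.9 hr
(2.4/6.9) * 10^(82.4/10) = 6.04452e+07
(2.6/6.9) * 10^(90.7/10) = 4.42715e+08
(1.9/6.9) * 10^(94.8/10) = 8.31581e+08
Sum = 6.04452e+07 + 4.42715e+08 + 8.31581e+08 = 1.33474e+09
Leq = 10*log10(1.33474e+09) = 91.254 dB


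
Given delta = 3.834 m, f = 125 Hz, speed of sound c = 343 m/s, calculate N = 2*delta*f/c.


N = 2*delta*f/c = 2*delta/lambda, where lambda = c/f
lambda = 343 / 125 = 2.744 m
N = 2 * 3.834 / 2.744 = 2.7945


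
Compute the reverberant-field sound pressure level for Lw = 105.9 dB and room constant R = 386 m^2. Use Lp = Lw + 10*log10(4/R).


4/R = 4/386 = 0.0103627
Lp = 105.9 + 10*log10(0.0103627) = 86.055 dB


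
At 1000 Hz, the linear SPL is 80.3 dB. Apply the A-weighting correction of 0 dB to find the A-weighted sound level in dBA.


A-weighting table: 1000 Hz -> 0 dB correction
SPL_A = SPL + correction = 80.3 + (0) = 80.3 dBA


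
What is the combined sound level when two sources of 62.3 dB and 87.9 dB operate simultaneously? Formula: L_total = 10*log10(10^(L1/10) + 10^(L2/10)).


10^(62.3/10) = 1.69824e+06
10^(87.9/10) = 6.16595e+08
Sum = 1.69824e+06 + 6.16595e+08 = 6.18293e+08
L_total = 10*log10(6.18293e+08) = 87.912 dB


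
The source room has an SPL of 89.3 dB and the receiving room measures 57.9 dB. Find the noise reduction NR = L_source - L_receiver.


NR = L_source - L_receiver (difference between source and receiving room levels)
NR = 89.3 - 57.9 = 31.4 dB


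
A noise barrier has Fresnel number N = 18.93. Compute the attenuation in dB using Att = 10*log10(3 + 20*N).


3 + 20*N = 3 + 20*18.93 = 381.6
Att = 10*log10(381.6) = 25.816 dB


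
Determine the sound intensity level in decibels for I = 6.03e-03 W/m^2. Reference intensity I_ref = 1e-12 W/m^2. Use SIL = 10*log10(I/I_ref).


I / I_ref = 6.03e-03 / 1e-12 = 6.03e+09
SIL = 10 * log10(6.03e+09) = 97.803 dB


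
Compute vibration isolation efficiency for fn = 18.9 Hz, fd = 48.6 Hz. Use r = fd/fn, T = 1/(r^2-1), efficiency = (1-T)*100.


r = 48.6 / 18.9 = 2.57143
r^2 - 1 = 2.57143^2 - 1 = 5.61225
T = 1/5.61225 = 0.178182
Efficiency = (1 - 0.178182)*100 = 82.182 %


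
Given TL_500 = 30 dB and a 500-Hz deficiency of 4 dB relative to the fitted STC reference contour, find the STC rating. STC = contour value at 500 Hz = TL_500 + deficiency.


By ASTM E413, STC = value of the fitted reference contour at 500 Hz.
Contour value at 500 Hz = TL_500 + deficiency = 30 + 4 = 34
STC = 34


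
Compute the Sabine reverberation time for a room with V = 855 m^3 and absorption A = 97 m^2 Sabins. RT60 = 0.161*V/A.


RT60 = 0.161 * 855 / 97 = 1.4191 s


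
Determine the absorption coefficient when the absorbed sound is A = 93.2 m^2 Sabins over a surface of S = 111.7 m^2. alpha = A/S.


Absorption coefficient = absorbed power / incident power
alpha = A / S = 93.2 / 111.7 = 0.83438


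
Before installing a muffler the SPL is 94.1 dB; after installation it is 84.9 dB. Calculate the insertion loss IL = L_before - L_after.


Insertion loss = SPL without muffler - SPL with muffler
IL = 94.1 - 84.9 = 9.2 dB


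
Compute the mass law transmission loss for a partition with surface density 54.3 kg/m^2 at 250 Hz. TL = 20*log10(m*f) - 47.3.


m * f = 54.3 * 250 = 13575
20*log10(13575) = 82.6548 dB
TL = 82.6548 - 47.3 = 35.355 dB


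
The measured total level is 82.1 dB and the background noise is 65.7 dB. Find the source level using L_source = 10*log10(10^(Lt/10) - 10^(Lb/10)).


10^(82.1/10) = 1.62181e+08
10^(65.7/10) = 3.71535e+06
Difference = 1.62181e+08 - 3.71535e+06 = 1.58466e+08
L_source = 10*log10(1.58466e+08) = 81.999 dB


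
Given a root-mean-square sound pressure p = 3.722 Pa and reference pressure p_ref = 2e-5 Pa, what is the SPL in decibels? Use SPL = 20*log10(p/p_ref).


p / p_ref = 3.722 / 2e-5 = 186100
SPL = 20 * log10(186100) = 105.39 dB


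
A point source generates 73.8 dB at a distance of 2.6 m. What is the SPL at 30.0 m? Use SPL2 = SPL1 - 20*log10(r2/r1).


r2/r1 = 30.0/2.6 = 11.5385
Correction = 20*log10(11.5385) = 21.243 dB
SPL2 = 73.8 - 21.243 = 52.557 dB


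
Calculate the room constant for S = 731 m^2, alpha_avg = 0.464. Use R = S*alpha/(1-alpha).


R = 731 * 0.464 / (1 - 0.464) = 632.81 m^2


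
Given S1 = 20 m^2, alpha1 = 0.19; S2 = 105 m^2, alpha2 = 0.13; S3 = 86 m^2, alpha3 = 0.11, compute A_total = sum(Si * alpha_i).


20 * 0.19 = 3.8
105 * 0.13 = 13.65
86 * 0.11 = 9.46
A_total = 3.8 + 13.65 + 9.46 = 26.91 m^2


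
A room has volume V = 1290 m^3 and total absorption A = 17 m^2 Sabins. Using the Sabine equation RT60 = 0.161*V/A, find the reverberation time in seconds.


RT60 = 0.161 * 1290 / 17 = 12.217 s


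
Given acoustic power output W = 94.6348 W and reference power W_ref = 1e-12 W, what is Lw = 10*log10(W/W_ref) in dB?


W / W_ref = 94.6348 / 1e-12 = 9.46348e+13
Lw = 10 * log10(9.46348e+13) = 139.76 dB


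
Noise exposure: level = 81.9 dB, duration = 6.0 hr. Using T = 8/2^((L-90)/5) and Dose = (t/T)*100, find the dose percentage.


T_allowed = 8 / 2^((81.9 - 90)/5) = 24.59 hr
Dose = 6.0 / 24.59 * 100 = 24.4 %


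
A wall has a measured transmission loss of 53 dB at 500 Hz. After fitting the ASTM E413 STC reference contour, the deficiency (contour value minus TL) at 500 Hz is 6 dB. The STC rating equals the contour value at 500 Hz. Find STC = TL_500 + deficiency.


By ASTM E413, STC = value of the fitted reference contour at 500 Hz.
Contour value at 500 Hz = TL_500 + deficiency = 53 + 6 = 59
STC = 59


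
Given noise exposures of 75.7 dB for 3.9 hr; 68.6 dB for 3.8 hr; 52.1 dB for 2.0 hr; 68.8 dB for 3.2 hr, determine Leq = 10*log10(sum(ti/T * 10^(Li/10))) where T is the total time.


T_total = 3.9 + 3.8 + 2.0 + 3.2 = 12.9 hr
(3.9/12.9) * 10^(75.7/10) = 1.12325e+07
(3.8/12.9) * 10^(68.6/10) = 2.134e+06
(2.0/12.9) * 10^(52.1/10) = 25144.3
(3.2/12.9) * 10^(68.8/10) = 1.88174e+06
Sum = 1.12325e+07 + 2.134e+06 + 25144.3 + 1.88174e+06 = 1.52734e+07
Leq = 10*log10(1.52734e+07) = 71.839 dB


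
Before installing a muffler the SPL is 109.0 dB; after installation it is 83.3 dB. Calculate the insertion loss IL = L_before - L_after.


Insertion loss = SPL without muffler - SPL with muffler
IL = 109.0 - 83.3 = 25.7 dB


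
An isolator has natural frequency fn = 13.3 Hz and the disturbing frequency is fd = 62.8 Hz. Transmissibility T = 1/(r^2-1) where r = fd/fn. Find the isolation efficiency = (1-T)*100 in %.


r = 62.8 / 13.3 = 4.7218
r^2 - 1 = 4.7218^2 - 1 = 21.2954
T = 1/21.2954 = 0.0469585
Efficiency = (1 - 0.0469585)*100 = 95.304 %


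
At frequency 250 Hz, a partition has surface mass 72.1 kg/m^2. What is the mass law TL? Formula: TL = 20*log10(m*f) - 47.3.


m * f = 72.1 * 250 = 18025
20*log10(18025) = 85.1175 dB
TL = 85.1175 - 47.3 = 37.818 dB


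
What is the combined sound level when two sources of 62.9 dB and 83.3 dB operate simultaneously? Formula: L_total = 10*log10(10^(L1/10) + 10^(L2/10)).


10^(62.9/10) = 1.94984e+06
10^(83.3/10) = 2.13796e+08
Sum = 1.94984e+06 + 2.13796e+08 = 2.15746e+08
L_total = 10*log10(2.15746e+08) = 83.339 dB


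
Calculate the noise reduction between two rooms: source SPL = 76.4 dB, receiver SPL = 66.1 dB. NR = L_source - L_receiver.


NR = L_source - L_receiver (difference between source and receiving room levels)
NR = 76.4 - 66.1 = 10.3 dB


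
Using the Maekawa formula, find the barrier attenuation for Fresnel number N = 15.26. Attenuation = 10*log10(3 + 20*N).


3 + 20*N = 3 + 20*15.26 = 308.2
Att = 10*log10(308.2) = 24.888 dB


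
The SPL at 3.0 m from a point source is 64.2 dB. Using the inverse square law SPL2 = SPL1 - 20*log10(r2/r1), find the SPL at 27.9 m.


r2/r1 = 27.9/3.0 = 9.3
Correction = 20*log10(9.3) = 19.3697 dB
SPL2 = 64.2 - 19.3697 = 44.83 dB


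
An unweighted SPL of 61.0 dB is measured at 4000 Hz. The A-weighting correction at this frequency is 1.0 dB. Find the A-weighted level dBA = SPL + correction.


A-weighting table: 4000 Hz -> 1.0 dB correction
SPL_A = SPL + correction = 61.0 + (1.0) = 62 dBA


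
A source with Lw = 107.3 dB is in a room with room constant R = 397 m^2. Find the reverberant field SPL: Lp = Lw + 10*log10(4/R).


4/R = 4/397 = 0.0100756
Lp = 107.3 + 10*log10(0.0100756) = 87.333 dB


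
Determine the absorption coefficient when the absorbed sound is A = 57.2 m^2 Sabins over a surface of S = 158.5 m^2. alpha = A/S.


Absorption coefficient = absorbed power / incident power
alpha = A / S = 57.2 / 158.5 = 0.36088


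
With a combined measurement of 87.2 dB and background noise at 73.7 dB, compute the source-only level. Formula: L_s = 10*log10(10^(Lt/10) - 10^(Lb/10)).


10^(87.2/10) = 5.24807e+08
10^(73.7/10) = 2.34423e+07
Difference = 5.24807e+08 - 2.34423e+07 = 5.01365e+08
L_source = 10*log10(5.01365e+08) = 87.002 dB


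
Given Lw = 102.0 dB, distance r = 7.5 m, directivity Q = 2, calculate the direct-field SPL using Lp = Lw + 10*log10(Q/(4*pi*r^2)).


4*pi*r^2 = 4*pi*7.5^2 = 706.858 m^2
Q / (4*pi*r^2) = 2 / 706.858 = 0.00282942
Lp = 102.0 + 10*log10(0.00282942) = 76.517 dB


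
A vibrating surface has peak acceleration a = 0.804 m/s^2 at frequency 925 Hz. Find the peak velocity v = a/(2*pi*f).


omega = 2*pi*f = 2*pi*925 = 5811.95 rad/s
v = a / omega = 0.804 / 5811.95 = 0.00013834 m/s


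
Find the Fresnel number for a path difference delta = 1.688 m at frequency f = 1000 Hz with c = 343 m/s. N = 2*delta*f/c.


N = 2*delta*f/c = 2*delta/lambda, where lambda = c/f
lambda = 343 / 1000 = 0.343 m
N = 2 * 1.688 / 0.343 = 9.8426


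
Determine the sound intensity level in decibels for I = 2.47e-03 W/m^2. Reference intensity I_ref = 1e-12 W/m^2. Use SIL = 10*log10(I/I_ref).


I / I_ref = 2.47e-03 / 1e-12 = 2.47e+09
SIL = 10 * log10(2.47e+09) = 93.927 dB


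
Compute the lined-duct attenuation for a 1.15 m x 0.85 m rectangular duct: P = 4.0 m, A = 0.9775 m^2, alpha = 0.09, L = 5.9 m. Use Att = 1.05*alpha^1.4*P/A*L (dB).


alpha^1.4 = 0.09^1.4 = 0.034351
Attenuation rate = 1.05 * alpha^1.4 * P / A
= 1.05 * 0.034351 * 4.0 / 0.9775 = 0.147595 dB/m
Total Att = 0.147595 * 5.9 = 0.87081 dB


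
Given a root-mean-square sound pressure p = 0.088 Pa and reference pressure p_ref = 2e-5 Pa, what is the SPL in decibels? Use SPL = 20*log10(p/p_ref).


p / p_ref = 0.088 / 2e-5 = 4400
SPL = 20 * log10(4400) = 72.869 dB


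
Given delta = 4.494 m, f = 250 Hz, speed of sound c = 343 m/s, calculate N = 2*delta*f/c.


N = 2*delta*f/c = 2*delta/lambda, where lambda = c/f
lambda = 343 / 250 = 1.372 m
N = 2 * 4.494 / 1.372 = 6.551


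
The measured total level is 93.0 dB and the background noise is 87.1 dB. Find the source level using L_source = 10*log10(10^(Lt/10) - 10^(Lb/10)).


10^(93.0/10) = 1.99526e+09
10^(87.1/10) = 5.12861e+08
Difference = 1.99526e+09 - 5.12861e+08 = 1.4824e+09
L_source = 10*log10(1.4824e+09) = 91.71 dB


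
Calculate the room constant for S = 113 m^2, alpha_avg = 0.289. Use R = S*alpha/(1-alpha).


R = 113 * 0.289 / (1 - 0.289) = 45.931 m^2


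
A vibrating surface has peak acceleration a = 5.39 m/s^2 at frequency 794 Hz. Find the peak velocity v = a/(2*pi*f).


omega = 2*pi*f = 2*pi*794 = 4988.85 rad/s
v = a / omega = 5.39 / 4988.85 = 0.0010804 m/s


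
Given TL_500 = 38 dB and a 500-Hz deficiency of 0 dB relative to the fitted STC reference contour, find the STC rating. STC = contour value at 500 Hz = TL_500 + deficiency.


By ASTM E413, STC = value of the fitted reference contour at 500 Hz.
Contour value at 500 Hz = TL_500 + deficiency = 38 + 0 = 38
STC = 38


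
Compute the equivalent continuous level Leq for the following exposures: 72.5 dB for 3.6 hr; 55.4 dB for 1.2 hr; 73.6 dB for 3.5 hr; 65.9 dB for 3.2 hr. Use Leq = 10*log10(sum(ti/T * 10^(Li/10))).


T_total = 3.6 + 1.2 + 3.5 + 3.2 = 11.5 hr
(3.6/11.5) * 10^(72.5/10) = 5.56679e+06
(1.2/11.5) * 10^(55.4/10) = 36181.2
(3.5/11.5) * 10^(73.6/10) = 6.97221e+06
(3.2/11.5) * 10^(65.9/10) = 1.08256e+06
Sum = 5.56679e+06 + 36181.2 + 6.97221e+06 + 1.08256e+06 = 1.36577e+07
Leq = 10*log10(1.36577e+07) = 71.354 dB


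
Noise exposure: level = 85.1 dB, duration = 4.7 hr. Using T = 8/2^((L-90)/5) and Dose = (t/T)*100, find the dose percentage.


T_allowed = 8 / 2^((85.1 - 90)/5) = 15.7797 hr
Dose = 4.7 / 15.7797 * 100 = 29.785 %


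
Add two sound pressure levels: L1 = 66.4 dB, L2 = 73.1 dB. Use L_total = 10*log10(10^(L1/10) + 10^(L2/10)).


10^(66.4/10) = 4.36516e+06
10^(73.1/10) = 2.04174e+07
Sum = 4.36516e+06 + 2.04174e+07 = 2.47826e+07
L_total = 10*log10(2.47826e+07) = 73.941 dB


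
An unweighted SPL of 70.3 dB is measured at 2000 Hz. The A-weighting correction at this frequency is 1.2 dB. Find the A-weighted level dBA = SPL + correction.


A-weighting table: 2000 Hz -> 1.2 dB correction
SPL_A = SPL + correction = 70.3 + (1.2) = 71.5 dBA


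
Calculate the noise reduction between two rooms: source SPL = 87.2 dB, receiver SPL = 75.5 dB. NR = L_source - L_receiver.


NR = L_source - L_receiver (difference between source and receiving room levels)
NR = 87.2 - 75.5 = 11.7 dB


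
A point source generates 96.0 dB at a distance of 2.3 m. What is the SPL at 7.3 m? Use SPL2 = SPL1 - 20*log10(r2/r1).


r2/r1 = 7.3/2.3 = 3.17391
Correction = 20*log10(3.17391) = 10.0319 dB
SPL2 = 96.0 - 10.0319 = 85.968 dB


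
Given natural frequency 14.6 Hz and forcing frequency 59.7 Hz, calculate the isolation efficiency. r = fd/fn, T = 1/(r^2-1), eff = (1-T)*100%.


r = 59.7 / 14.6 = 4.08904
r^2 - 1 = 4.08904^2 - 1 = 15.7202
T = 1/15.7202 = 0.0636124
Efficiency = (1 - 0.0636124)*100 = 93.639 %


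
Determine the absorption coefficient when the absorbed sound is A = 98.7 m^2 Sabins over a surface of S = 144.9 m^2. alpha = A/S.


Absorption coefficient = absorbed power / incident power
alpha = A / S = 98.7 / 144.9 = 0.68116


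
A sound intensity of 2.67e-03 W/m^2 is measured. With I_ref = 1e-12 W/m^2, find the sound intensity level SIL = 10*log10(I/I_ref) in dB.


I / I_ref = 2.67e-03 / 1e-12 = 2.67e+09
SIL = 10 * log10(2.67e+09) = 94.265 dB


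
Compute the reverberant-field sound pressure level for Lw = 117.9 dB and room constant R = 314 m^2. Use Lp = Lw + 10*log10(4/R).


4/R = 4/314 = 0.0127389
Lp = 117.9 + 10*log10(0.0127389) = 98.951 dB


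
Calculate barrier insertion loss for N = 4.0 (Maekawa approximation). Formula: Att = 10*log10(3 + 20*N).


3 + 20*N = 3 + 20*4.0 = 83
Att = 10*log10(83) = 19.191 dB


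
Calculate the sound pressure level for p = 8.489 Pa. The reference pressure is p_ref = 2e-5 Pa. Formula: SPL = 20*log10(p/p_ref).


p / p_ref = 8.489 / 2e-5 = 424450
SPL = 20 * log10(424450) = 112.56 dB


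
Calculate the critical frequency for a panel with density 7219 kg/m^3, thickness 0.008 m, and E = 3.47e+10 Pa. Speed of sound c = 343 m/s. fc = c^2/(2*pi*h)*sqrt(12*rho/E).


12*rho/E = 12*7219/3.47e+10 = 2.49648e-06
sqrt(12*rho/E) = sqrt(2.49648e-06) = 0.00158003
c^2/(2*pi*h) = 343^2/(2*pi*0.008) = 2.34055e+06
fc = 2.34055e+06 * 0.00158003 = 3698.1 Hz


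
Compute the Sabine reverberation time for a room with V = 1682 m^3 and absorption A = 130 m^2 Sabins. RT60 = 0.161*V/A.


RT60 = 0.161 * 1682 / 130 = 2.0831 s


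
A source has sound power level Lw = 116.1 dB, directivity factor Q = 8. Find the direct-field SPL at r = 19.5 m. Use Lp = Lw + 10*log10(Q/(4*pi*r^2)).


4*pi*r^2 = 4*pi*19.5^2 = 4778.36 m^2
Q / (4*pi*r^2) = 8 / 4778.36 = 0.00167421
Lp = 116.1 + 10*log10(0.00167421) = 88.338 dB


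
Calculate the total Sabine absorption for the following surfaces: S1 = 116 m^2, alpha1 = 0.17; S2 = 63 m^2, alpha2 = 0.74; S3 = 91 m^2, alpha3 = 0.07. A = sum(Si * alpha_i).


116 * 0.17 = 19.72
63 * 0.74 = 46.62
91 * 0.07 = 6.37
A_total = 19.72 + 46.62 + 6.37 = 72.71 m^2


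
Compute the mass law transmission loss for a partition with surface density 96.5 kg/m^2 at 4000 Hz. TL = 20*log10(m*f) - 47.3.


m * f = 96.5 * 4000 = 386000
20*log10(386000) = 111.732 dB
TL = 111.732 - 47.3 = 64.432 dB


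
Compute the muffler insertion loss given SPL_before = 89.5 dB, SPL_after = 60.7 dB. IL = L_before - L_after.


Insertion loss = SPL without muffler - SPL with muffler
IL = 89.5 - 60.7 = 28.8 dB


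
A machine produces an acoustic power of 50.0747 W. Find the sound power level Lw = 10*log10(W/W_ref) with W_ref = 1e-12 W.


W / W_ref = 50.0747 / 1e-12 = 5.00747e+13
Lw = 10 * log10(5.00747e+13) = 137 dB


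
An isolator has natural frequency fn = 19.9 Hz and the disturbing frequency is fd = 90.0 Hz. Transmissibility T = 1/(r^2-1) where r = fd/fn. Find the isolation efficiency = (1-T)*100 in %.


r = 90.0 / 19.9 = 4.52261
r^2 - 1 = 4.52261^2 - 1 = 19.454
T = 1/19.454 = 0.0514033
Efficiency = (1 - 0.0514033)*100 = 94.86 %


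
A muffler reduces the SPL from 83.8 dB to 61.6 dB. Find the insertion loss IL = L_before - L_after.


Insertion loss = SPL without muffler - SPL with muffler
IL = 83.8 - 61.6 = 22.2 dB


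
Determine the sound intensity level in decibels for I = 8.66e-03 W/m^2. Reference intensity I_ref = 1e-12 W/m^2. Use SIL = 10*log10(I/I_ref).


I / I_ref = 8.66e-03 / 1e-12 = 8.66e+09
SIL = 10 * log10(8.66e+09) = 99.375 dB


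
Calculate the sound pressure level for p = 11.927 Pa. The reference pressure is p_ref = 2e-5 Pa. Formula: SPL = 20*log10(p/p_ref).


p / p_ref = 11.927 / 2e-5 = 596350
SPL = 20 * log10(596350) = 115.51 dB


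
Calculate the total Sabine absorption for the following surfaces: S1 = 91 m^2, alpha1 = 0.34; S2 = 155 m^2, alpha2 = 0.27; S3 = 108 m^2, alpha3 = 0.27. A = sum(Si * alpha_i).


91 * 0.34 = 30.94
155 * 0.27 = 41.85
108 * 0.27 = 29.16
A_total = 30.94 + 41.85 + 29.16 = 101.95 m^2


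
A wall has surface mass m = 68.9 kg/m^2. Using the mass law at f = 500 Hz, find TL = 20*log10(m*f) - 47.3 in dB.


m * f = 68.9 * 500 = 34450
20*log10(34450) = 90.7438 dB
TL = 90.7438 - 47.3 = 43.444 dB


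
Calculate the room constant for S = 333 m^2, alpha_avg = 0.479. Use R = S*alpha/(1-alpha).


R = 333 * 0.479 / (1 - 0.479) = 306.16 m^2


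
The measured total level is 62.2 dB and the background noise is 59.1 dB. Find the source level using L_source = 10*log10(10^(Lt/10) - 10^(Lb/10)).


10^(62.2/10) = 1.65959e+06
10^(59.1/10) = 812831
Difference = 1.65959e+06 - 812831 = 846759
L_source = 10*log10(846759) = 59.278 dB


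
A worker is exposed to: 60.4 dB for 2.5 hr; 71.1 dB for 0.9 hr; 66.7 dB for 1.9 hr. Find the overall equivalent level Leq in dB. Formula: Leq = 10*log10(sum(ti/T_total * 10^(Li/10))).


T_total = 2.5 + 0.9 + 1.9 = 5.3 hr
(2.5/5.3) * 10^(60.4/10) = 517207
(0.9/5.3) * 10^(71.1/10) = 2.18759e+06
(1.9/5.3) * 10^(66.7/10) = 1.67679e+06
Sum = 517207 + 2.18759e+06 + 1.67679e+06 = 4.38159e+06
Leq = 10*log10(4.38159e+06) = 66.416 dB


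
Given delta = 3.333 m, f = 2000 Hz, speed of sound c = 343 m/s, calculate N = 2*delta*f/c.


N = 2*delta*f/c = 2*delta/lambda, where lambda = c/f
lambda = 343 / 2000 = 0.1715 m
N = 2 * 3.333 / 0.1715 = 38.869


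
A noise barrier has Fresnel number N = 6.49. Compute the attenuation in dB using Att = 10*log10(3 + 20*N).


3 + 20*N = 3 + 20*6.49 = 132.8
Att = 10*log10(132.8) = 21.232 dB


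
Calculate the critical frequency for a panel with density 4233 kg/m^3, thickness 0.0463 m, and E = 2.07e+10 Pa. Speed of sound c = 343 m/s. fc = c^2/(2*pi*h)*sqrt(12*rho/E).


12*rho/E = 12*4233/2.07e+10 = 2.45391e-06
sqrt(12*rho/E) = sqrt(2.45391e-06) = 0.0015665
c^2/(2*pi*h) = 343^2/(2*pi*0.0463) = 404415
fc = 404415 * 0.0015665 = 633.52 Hz


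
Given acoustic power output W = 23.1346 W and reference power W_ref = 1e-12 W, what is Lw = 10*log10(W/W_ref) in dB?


W / W_ref = 23.1346 / 1e-12 = 2.31346e+13
Lw = 10 * log10(2.31346e+13) = 133.64 dB


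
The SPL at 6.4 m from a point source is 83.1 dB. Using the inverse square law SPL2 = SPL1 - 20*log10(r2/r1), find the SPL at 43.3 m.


r2/r1 = 43.3/6.4 = 6.76562
Correction = 20*log10(6.76562) = 16.6062 dB
SPL2 = 83.1 - 16.6062 = 66.494 dB


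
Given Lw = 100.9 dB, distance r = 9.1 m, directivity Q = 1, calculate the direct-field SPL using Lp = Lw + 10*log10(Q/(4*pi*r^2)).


4*pi*r^2 = 4*pi*9.1^2 = 1040.62 m^2
Q / (4*pi*r^2) = 1 / 1040.62 = 0.000960966
Lp = 100.9 + 10*log10(0.000960966) = 70.727 dB


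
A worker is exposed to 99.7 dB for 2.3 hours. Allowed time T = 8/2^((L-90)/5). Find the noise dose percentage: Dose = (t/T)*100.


T_allowed = 8 / 2^((99.7 - 90)/5) = 2.08493 hr
Dose = 2.3 / 2.08493 * 100 = 110.32 %


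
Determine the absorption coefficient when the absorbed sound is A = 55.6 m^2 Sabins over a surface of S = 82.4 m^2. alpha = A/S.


Absorption coefficient = absorbed power / incident power
alpha = A / S = 55.6 / 82.4 = 0.67476


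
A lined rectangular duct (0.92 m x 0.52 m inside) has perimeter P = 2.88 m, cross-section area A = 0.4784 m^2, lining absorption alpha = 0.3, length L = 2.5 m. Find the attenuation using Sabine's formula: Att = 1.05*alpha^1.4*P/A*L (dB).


alpha^1.4 = 0.3^1.4 = 0.18534
Attenuation rate = 1.05 * alpha^1.4 * P / A
= 1.05 * 0.18534 * 2.88 / 0.4784 = 1.17155 dB/m
Total Att = 1.17155 * 2.5 = 2.9289 dB


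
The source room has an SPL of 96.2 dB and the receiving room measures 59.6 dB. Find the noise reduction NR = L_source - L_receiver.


NR = L_source - L_receiver (difference between source and receiving room levels)
NR = 96.2 - 59.6 = 36.6 dB


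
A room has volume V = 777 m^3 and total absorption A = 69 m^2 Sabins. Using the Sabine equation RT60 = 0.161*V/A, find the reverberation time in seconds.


RT60 = 0.161 * 777 / 69 = 1.813 s


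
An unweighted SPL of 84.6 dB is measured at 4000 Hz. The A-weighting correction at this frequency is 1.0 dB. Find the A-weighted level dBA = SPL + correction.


A-weighting table: 4000 Hz -> 1.0 dB correction
SPL_A = SPL + correction = 84.6 + (1.0) = 85.6 dBA


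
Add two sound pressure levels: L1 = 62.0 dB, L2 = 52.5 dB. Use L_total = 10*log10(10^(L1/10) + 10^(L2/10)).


10^(62.0/10) = 1.58489e+06
10^(52.5/10) = 177828
Sum = 1.58489e+06 + 177828 = 1.76272e+06
L_total = 10*log10(1.76272e+06) = 62.462 dB


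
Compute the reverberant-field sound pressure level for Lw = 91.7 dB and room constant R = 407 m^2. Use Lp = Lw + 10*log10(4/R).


4/R = 4/407 = 0.00982801
Lp = 91.7 + 10*log10(0.00982801) = 71.625 dB


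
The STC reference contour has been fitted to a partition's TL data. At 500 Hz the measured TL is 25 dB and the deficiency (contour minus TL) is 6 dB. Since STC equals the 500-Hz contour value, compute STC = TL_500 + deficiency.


By ASTM E413, STC = value of the fitted reference contour at 500 Hz.
Contour value at 500 Hz = TL_500 + deficiency = 25 + 6 = 31
STC = 31


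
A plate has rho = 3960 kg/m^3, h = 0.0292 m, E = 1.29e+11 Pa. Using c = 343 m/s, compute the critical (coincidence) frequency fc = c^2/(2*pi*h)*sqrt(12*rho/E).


12*rho/E = 12*3960/1.29e+11 = 3.68372e-07
sqrt(12*rho/E) = sqrt(3.68372e-07) = 0.000606937
c^2/(2*pi*h) = 343^2/(2*pi*0.0292) = 641247
fc = 641247 * 0.000606937 = 389.2 Hz


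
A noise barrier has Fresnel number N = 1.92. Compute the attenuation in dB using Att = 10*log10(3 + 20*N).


3 + 20*N = 3 + 20*1.92 = 41.4
Att = 10*log10(41.4) = 16.17 dB


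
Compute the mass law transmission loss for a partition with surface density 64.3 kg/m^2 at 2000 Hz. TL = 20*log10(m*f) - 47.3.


m * f = 64.3 * 2000 = 128600
20*log10(128600) = 102.185 dB
TL = 102.185 - 47.3 = 54.885 dB


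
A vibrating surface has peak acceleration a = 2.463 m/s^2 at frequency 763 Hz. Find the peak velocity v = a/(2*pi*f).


omega = 2*pi*f = 2*pi*763 = 4794.07 rad/s
v = a / omega = 2.463 / 4794.07 = 0.00051376 m/s


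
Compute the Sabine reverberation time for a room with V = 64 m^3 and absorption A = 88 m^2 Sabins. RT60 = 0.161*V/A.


RT60 = 0.161 * 64 / 88 = 0.11709 s


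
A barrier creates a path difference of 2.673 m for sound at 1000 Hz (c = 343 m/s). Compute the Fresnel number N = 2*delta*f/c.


N = 2*delta*f/c = 2*delta/lambda, where lambda = c/f
lambda = 343 / 1000 = 0.343 m
N = 2 * 2.673 / 0.343 = 15.586


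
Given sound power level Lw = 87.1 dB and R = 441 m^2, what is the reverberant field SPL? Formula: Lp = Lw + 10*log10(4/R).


4/R = 4/441 = 0.00907029
Lp = 87.1 + 10*log10(0.00907029) = 66.676 dB


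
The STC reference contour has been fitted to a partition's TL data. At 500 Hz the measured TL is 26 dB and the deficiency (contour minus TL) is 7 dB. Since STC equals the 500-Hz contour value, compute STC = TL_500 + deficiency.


By ASTM E413, STC = value of the fitted reference contour at 500 Hz.
Contour value at 500 Hz = TL_500 + deficiency = 26 + 7 = 33
STC = 33


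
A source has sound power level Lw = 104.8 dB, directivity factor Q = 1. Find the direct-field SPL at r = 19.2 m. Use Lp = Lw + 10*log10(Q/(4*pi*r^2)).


4*pi*r^2 = 4*pi*19.2^2 = 4632.47 m^2
Q / (4*pi*r^2) = 1 / 4632.47 = 0.000215868
Lp = 104.8 + 10*log10(0.000215868) = 68.142 dB


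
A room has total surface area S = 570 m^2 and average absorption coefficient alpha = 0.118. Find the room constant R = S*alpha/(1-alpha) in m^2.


R = 570 * 0.118 / (1 - 0.118) = 76.259 m^2


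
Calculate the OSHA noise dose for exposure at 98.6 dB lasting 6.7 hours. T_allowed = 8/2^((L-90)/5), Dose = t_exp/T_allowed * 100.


T_allowed = 8 / 2^((98.6 - 90)/5) = 2.42839 hr
Dose = 6.7 / 2.42839 * 100 = 275.9 %


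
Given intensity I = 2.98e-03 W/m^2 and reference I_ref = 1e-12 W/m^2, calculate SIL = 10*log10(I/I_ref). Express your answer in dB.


I / I_ref = 2.98e-03 / 1e-12 = 2.98e+09
SIL = 10 * log10(2.98e+09) = 94.742 dB


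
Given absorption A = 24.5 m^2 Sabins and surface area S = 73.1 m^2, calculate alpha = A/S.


Absorption coefficient = absorbed power / incident power
alpha = A / S = 24.5 / 73.1 = 0.33516


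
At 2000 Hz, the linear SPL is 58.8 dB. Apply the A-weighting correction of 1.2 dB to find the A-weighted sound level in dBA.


A-weighting table: 2000 Hz -> 1.2 dB correction
SPL_A = SPL + correction = 58.8 + (1.2) = 60 dBA


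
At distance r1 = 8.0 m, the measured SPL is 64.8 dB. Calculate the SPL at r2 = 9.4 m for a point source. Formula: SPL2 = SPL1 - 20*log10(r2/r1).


r2/r1 = 9.4/8.0 = 1.175
Correction = 20*log10(1.175) = 1.40076 dB
SPL2 = 64.8 - 1.40076 = 63.399 dB


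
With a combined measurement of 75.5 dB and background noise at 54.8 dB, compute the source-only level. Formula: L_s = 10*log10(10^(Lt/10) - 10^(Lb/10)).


10^(75.5/10) = 3.54813e+07
10^(54.8/10) = 301995
Difference = 3.54813e+07 - 301995 = 3.51793e+07
L_source = 10*log10(3.51793e+07) = 75.463 dB


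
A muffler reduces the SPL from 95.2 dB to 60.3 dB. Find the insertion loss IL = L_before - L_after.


Insertion loss = SPL without muffler - SPL with muffler
IL = 95.2 - 60.3 = 34.9 dB


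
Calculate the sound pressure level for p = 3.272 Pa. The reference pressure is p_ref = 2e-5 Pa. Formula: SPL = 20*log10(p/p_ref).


p / p_ref = 3.272 / 2e-5 = 163600
SPL = 20 * log10(163600) = 104.28 dB


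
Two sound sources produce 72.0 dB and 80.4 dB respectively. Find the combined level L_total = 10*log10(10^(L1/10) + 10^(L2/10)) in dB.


10^(72.0/10) = 1.58489e+07
10^(80.4/10) = 1.09648e+08
Sum = 1.58489e+07 + 1.09648e+08 = 1.25497e+08
L_total = 10*log10(1.25497e+08) = 80.986 dB


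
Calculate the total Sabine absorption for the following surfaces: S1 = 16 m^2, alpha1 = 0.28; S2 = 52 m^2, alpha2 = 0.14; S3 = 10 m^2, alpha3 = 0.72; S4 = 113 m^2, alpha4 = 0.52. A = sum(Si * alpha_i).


16 * 0.28 = 4.48
52 * 0.14 = 7.28
10 * 0.72 = 7.2
113 * 0.52 = 58.76
A_total = 4.48 + 7.28 + 7.2 + 58.76 = 77.72 m^2


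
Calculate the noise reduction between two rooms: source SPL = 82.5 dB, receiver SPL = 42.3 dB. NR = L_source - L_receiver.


NR = L_source - L_receiver (difference between source and receiving room levels)
NR = 82.5 - 42.3 = 40.2 dB


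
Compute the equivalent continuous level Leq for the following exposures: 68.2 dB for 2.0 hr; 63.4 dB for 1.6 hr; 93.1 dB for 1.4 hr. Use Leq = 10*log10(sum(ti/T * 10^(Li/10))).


T_total = 2.0 + 1.6 + 1.4 = 5.0 hr
(2.0/5.0) * 10^(68.2/10) = 2.64277e+06
(1.6/5.0) * 10^(63.4/10) = 700084
(1.4/5.0) * 10^(93.1/10) = 5.71687e+08
Sum = 2.64277e+06 + 700084 + 5.71687e+08 = 5.7503e+08
Leq = 10*log10(5.7503e+08) = 87.597 dB


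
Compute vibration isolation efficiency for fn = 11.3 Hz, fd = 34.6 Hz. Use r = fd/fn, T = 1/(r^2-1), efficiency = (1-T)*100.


r = 34.6 / 11.3 = 3.06195
r^2 - 1 = 3.06195^2 - 1 = 8.37554
T = 1/8.37554 = 0.119395
Efficiency = (1 - 0.119395)*100 = 88.06 %


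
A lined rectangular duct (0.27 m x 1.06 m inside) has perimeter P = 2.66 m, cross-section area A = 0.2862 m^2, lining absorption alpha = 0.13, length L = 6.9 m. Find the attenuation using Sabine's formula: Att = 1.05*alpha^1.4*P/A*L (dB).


alpha^1.4 = 0.13^1.4 = 0.0574805
Attenuation rate = 1.05 * alpha^1.4 * P / A
= 1.05 * 0.0574805 * 2.66 / 0.2862 = 0.560947 dB/m
Total Att = 0.560947 * 6.9 = 3.8705 dB


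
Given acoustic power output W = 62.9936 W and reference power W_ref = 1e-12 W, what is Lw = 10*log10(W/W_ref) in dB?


W / W_ref = 62.9936 / 1e-12 = 6.29936e+13
Lw = 10 * log10(6.29936e+13) = 137.99 dB


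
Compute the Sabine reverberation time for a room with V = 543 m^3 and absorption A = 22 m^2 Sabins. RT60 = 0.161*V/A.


RT60 = 0.161 * 543 / 22 = 3.9738 s


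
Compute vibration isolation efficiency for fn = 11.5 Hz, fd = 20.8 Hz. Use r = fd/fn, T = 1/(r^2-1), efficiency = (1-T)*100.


r = 20.8 / 11.5 = 1.8087
r^2 - 1 = 1.8087^2 - 1 = 2.2714
T = 1/2.2714 = 0.440257
Efficiency = (1 - 0.440257)*100 = 55.974 %
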